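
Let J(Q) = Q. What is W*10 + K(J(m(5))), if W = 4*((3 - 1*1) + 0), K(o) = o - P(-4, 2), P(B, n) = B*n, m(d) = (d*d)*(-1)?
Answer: 63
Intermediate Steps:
m(d) = -d² (m(d) = d²*(-1) = -d²)
K(o) = 8 + o (K(o) = o - (-4)*2 = o - 1*(-8) = o + 8 = 8 + o)
W = 8 (W = 4*((3 - 1) + 0) = 4*(2 + 0) = 4*2 = 8)
W*10 + K(J(m(5))) = 8*10 + (8 - 1*5²) = 80 + (8 - 1*25) = 80 + (8 - 25) = 80 - 17 = 63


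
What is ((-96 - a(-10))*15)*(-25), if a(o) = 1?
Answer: 36375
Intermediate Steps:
((-96 - a(-10))*15)*(-25) = ((-96 - 1*1)*15)*(-25) = ((-96 - 1)*15)*(-25) = -97*15*(-25) = -1455*(-25) = 36375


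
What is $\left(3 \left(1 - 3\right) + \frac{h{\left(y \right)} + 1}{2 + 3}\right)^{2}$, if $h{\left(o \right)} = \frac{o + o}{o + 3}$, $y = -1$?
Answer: $36$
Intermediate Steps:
$h{\left(o \right)} = \frac{2 o}{3 + o}$
$\left(3 \left(1 - 3\right) + \frac{h{\left(y \right)} + 1}{2 + 3}\right)^{2} = \left(3 \left(1 - 3\right) + \frac{2 \left(-1\right) \frac{1}{3 - 1} + 1}{2 + 3}\right)^{2} = \left(3 \left(-2\right) + \frac{2 \left(-1\right) \frac{1}{2} + 1}{5}\right)^{2} = \left(-6 + \left(2 \left(-1\right) \frac{1}{2} + 1\right) \frac{1}{5}\right)^{2} = \left(-6 + \left(-1 + 1\right) \frac{1}{5}\right)^{2} = \left(-6 + 0 \cdot \frac{1}{5}\right)^{2} = \left(-6 + 0\right)^{2} = \left(-6\right)^{2} = 36$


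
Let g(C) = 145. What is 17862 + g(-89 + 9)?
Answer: 18007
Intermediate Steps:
17862 + g(-89 + 9) = 17862 + 145 = 18007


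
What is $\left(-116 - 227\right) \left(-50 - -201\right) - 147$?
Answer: $-51940$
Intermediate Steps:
$\left(-116 - 227\right) \left(-50 - -201\right) - 147 = - 343 \left(-50 + 201\right) - 147 = \left(-343\right) 151 - 147 = -51793 - 147 = -51940$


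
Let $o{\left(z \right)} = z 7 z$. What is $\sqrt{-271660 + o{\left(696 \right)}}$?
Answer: $2 \sqrt{779813} \approx 1766.1$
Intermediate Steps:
$o{\left(z \right)} = 7 z^{2}$ ($o{\left(z \right)} = 7 z z = 7 z^{2}$)
$\sqrt{-271660 + o{\left(696 \right)}} = \sqrt{-271660 + 7 \cdot 696^{2}} = \sqrt{-271660 + 7 \cdot 484416} = \sqrt{-271660 + 3390912} = \sqrt{3119252} = 2 \sqrt{779813}$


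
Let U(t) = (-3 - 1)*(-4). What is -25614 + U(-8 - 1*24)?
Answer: -25598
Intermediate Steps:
U(t) = 16 (U(t) = -4*(-4) = 16)
-25614 + U(-8 - 1*24) = -25614 + 16 = -25598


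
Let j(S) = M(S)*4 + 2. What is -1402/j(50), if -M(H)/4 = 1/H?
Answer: -17525/21 ≈ -834.52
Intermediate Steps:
M(H) = -4/H
j(S) = 2 - 16/S (j(S) = -4/S*4 + 2 = -16/S + 2 = 2 - 16/S)
-1402/j(50) = -1402/(2 - 16/50) = -1402/(2 - 16*1/50) = -1402/(2 - 8/25) = -1402/42/25 = -1402*25/42 = -17525/21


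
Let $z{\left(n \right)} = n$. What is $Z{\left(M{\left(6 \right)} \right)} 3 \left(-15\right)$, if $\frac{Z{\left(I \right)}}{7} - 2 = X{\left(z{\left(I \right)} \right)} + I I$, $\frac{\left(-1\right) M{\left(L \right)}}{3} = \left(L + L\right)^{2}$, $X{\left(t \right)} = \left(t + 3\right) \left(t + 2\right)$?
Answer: $-116895240$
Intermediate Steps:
$X{\left(t \right)} = \left(2 + t\right) \left(3 + t\right)$ ($X{\left(t \right)} = \left(3 + t\right) \left(2 + t\right) = \left(2 + t\right) \left(3 + t\right)$)
$M{\left(L \right)} = - 12 L^{2}$ ($M{\left(L \right)} = - 3 \left(L + L\right)^{2} = - 3 \left(2 L\right)^{2} = - 3 \cdot 4 L^{2} = - 12 L^{2}$)
$Z{\left(I \right)} = 56 + 14 I^{2} + 35 I$ ($Z{\left(I \right)} = 14 + 7 \left(\left(6 + I^{2} + 5 I\right) + I I\right) = 14 + 7 \left(\left(6 + I^{2} + 5 I\right) + I^{2}\right) = 14 + 7 \left(6 + 2 I^{2} + 5 I\right) = 14 + \left(42 + 14 I^{2} + 35 I\right) = 56 + 14 I^{2} + 35 I$)
$Z{\left(M{\left(6 \right)} \right)} 3 \left(-15\right) = \left(56 + 14 \left(- 12 \cdot 6^{2}\right)^{2} + 35 \left(- 12 \cdot 6^{2}\right)\right) 3 \left(-15\right) = \left(56 + 14 \left(\left(-12\right) 36\right)^{2} + 35 \left(\left(-12\right) 36\right)\right) 3 \left(-15\right) = \left(56 + 14 \left(-432\right)^{2} + 35 \left(-432\right)\right) 3 \left(-15\right) = \left(56 + 14 \cdot 186624 - 15120\right) 3 \left(-15\right) = \left(56 + 2612736 - 15120\right) 3 \left(-15\right) = 2597672 \cdot 3 \left(-15\right) = 7793016 \left(-15\right) = -116895240$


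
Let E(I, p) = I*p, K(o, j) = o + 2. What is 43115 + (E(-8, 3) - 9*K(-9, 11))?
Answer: 43154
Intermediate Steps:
K(o, j) = 2 + o
43115 + (E(-8, 3) - 9*K(-9, 11)) = 43115 + (-8*3 - 9*(2 - 9)) = 43115 + (-24 - 9*(-7)) = 43115 + (-24 + 63) = 43115 + 39 = 43154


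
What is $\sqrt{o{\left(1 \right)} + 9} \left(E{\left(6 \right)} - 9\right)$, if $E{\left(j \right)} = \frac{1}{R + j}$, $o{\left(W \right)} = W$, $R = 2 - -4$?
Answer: $- \frac{107 \sqrt{10}}{12} \approx -28.197$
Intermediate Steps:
$R = 6$ ($R = 2 + 4 = 6$)
$E{\left(j \right)} = \frac{1}{6 + j}$
$\sqrt{o{\left(1 \right)} + 9} \left(E{\left(6 \right)} - 9\right) = \sqrt{1 + 9} \left(\frac{1}{6 + 6} - 9\right) = \sqrt{10} \left(\frac{1}{12} - 9\right) = \sqrt{10} \left(- \frac{107}{12}\right) = - \frac{107 \sqrt{10}}{12}$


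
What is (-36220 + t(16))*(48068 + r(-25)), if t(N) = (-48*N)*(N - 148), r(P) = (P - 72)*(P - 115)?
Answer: 4016737088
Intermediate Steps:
r(P) = (-115 + P)*(-72 + P) (r(P) = (-72 + P)*(-115 + P) = (-115 + P)*(-72 + P))
t(N) = -48*N*(-148 + N) (t(N) = (-48*N)*(-148 + N) = -48*N*(-148 + N))
(-36220 + t(16))*(48068 + r(-25)) = (-36220 + 48*16*(148 - 1*16))*(48068 + (8280 + (-25)² - 187*(-25))) = (-36220 + 48*16*(148 - 16))*(48068 + (8280 + 625 + 4675)) = (-36220 + 48*16*132)*(48068 + 13580) = (-36220 + 101376)*61648 = 65156*61648 = 4016737088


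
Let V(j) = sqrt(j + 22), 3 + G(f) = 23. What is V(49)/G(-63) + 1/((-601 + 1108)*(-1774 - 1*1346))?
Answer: -1/1581840 + sqrt(71)/20 ≈ 0.42131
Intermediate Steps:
G(f) = 20 (G(f) = -3 + 23 = 20)
V(j) = sqrt(22 + j)
V(49)/G(-63) + 1/((-601 + 1108)*(-1774 - 1*1346)) = sqrt(22 + 49)/20 + 1/((-601 + 1108)*(-1774 - 1*1346)) = sqrt(71)*(1/20) + 1/(507*(-1774 - 1346)) = sqrt(71)/20 + (1/507)/(-3120) = sqrt(71)/20 + (1/507)*(-1/3120) = sqrt(71)/20 - 1/1581840 = -1/1581840 + sqrt(71)/20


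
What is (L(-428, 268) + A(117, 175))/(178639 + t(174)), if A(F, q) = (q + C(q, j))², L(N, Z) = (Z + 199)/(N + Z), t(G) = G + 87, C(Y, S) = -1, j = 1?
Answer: 4843693/28624000 ≈ 0.16922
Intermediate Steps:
t(G) = 87 + G
L(N, Z) = (199 + Z)/(N + Z)
A(F, q) = (-1 + q)² (A(F, q) = (q - 1)² = (-1 + q)²)
(L(-428, 268) + A(117, 175))/(178639 + t(174)) = ((199 + 268)/(-428 + 268) + (-1 + 175)²)/(178639 + (87 + 174)) = (467/(-160) + 174²)/(178639 + 261) = (-1/160*467 + 30276)/178900 = (-467/160 + 30276)*(1/178900) = (4843693/160)*(1/178900) = 4843693/28624000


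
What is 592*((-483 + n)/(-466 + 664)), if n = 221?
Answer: -77552/99 ≈ -783.35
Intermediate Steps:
592*((-483 + n)/(-466 + 664)) = 592*((-483 + 221)/(-466 + 664)) = 592*(-262/198) = 592*(-262*1/198) = 592*(-131/99) = -77552/99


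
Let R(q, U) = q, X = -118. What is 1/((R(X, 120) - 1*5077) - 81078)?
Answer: -1/86273 ≈ -1.1591e-5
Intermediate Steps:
1/((R(X, 120) - 1*5077) - 81078) = 1/((-118 - 1*5077) - 81078) = 1/((-118 - 5077) - 81078) = 1/(-5195 - 81078) = 1/(-86273) = -1/86273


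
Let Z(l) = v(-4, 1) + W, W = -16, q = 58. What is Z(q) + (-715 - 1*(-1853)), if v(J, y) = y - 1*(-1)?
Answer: 1124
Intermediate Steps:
v(J, y) = 1 + y (v(J, y) = y + 1 = 1 + y)
Z(l) = -14 (Z(l) = (1 + 1) - 16 = 2 - 16 = -14)
Z(q) + (-715 - 1*(-1853)) = -14 + (-715 - 1*(-1853)) = -14 + (-715 + 1853) = -14 + 1138 = 1124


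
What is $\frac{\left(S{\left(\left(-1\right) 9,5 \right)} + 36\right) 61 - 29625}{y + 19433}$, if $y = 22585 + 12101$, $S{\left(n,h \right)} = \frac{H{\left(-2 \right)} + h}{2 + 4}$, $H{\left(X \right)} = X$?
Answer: $- \frac{54797}{108238} \approx -0.50626$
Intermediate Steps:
$S{\left(n,h \right)} = - \frac{1}{3} + \frac{h}{6}$ ($S{\left(n,h \right)} = \frac{-2 + h}{2 + 4} = \frac{-2 + h}{6} = \left(-2 + h\right) \frac{1}{6} = - \frac{1}{3} + \frac{h}{6}$)
$y = 34686$
$\frac{\left(S{\left(\left(-1\right) 9,5 \right)} + 36\right) 61 - 29625}{y + 19433} = \frac{\left(\left(- \frac{1}{3} + \frac{1}{6} \cdot 5\right) + 36\right) 61 - 29625}{34686 + 19433} = \frac{\left(\left(- \frac{1}{3} + \frac{5}{6}\right) + 36\right) 61 - 29625}{54119} = \left(\left(\frac{1}{2} + 36\right) 61 - 29625\right) \frac{1}{54119} = \left(\frac{73}{2} \cdot 61 - 29625\right) \frac{1}{54119} = \left(\frac{4453}{2} - 29625\right) \frac{1}{54119} = \left(- \frac{54797}{2}\right) \frac{1}{54119} = - \frac{54797}{108238}$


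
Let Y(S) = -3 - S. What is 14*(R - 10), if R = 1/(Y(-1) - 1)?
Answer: -434/3 ≈ -144.67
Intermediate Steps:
R = -1/3 (R = 1/((-3 - 1*(-1)) - 1) = 1/((-3 + 1) - 1) = 1/(-2 - 1) = 1/(-3) = -1/3 ≈ -0.33333)
14*(R - 10) = 14*(-1/3 - 10) = 14*(-31/3) = -434/3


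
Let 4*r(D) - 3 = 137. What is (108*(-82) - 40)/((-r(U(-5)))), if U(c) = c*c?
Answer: 8896/35 ≈ 254.17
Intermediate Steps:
U(c) = c²
r(D) = 35 (r(D) = ¾ + (¼)*137 = ¾ + 137/4 = 35)
(108*(-82) - 40)/((-r(U(-5)))) = (108*(-82) - 40)/((-1*35)) = (-8856 - 40)/(-35) = -8896*(-1/35) = 8896/35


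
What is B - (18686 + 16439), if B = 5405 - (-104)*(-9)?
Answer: -30656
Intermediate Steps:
B = 4469 (B = 5405 - 1*936 = 5405 - 936 = 4469)
B - (18686 + 16439) = 4469 - (18686 + 16439) = 4469 - 1*35125 = 4469 - 35125 = -30656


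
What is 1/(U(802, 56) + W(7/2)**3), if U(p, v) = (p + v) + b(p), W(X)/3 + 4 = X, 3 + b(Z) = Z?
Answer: 8/13229 ≈ 0.00060473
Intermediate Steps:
b(Z) = -3 + Z
W(X) = -12 + 3*X
U(p, v) = -3 + v + 2*p (U(p, v) = (p + v) + (-3 + p) = -3 + v + 2*p)
1/(U(802, 56) + W(7/2)**3) = 1/((-3 + 56 + 2*802) + (-12 + 3*(7/2))**3) = 1/((-3 + 56 + 1604) + (-12 + 3*(7*(1/2)))**3) = 1/(1657 + (-12 + 3*(7/2))**3) = 1/(1657 + (-12 + 21/2)**3) = 1/(1657 + (-3/2)**3) = 1/(1657 - 27/8) = 1/(13229/8) = 8/13229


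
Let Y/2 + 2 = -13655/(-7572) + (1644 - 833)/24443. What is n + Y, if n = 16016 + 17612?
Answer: 3111945151609/92541198 ≈ 33628.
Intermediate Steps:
n = 33628
Y = -30254735/92541198 (Y = -4 + 2*(-13655/(-7572) + (1644 - 833)/24443) = -4 + 2*(-13655*(-1/7572) + 811*(1/24443)) = -4 + 2*(13655/7572 + 811/24443) = -4 + 2*(339910057/185082396) = -4 + 339910057/92541198 = -30254735/92541198 ≈ -0.32693)
n + Y = 33628 - 30254735/92541198 = 3111945151609/92541198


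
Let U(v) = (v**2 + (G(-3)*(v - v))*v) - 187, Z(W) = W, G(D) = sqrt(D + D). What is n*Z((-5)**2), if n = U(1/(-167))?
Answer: -130381050/27889 ≈ -4675.0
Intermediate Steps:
G(D) = sqrt(2)*sqrt(D) (G(D) = sqrt(2*D) = sqrt(2)*sqrt(D))
U(v) = -187 + v**2 (U(v) = (v**2 + ((sqrt(2)*sqrt(-3))*(v - v))*v) - 187 = (v**2 + ((sqrt(2)*(I*sqrt(3)))*0)*v) - 187 = (v**2 + ((I*sqrt(6))*0)*v) - 187 = (v**2 + 0*v) - 187 = (v**2 + 0) - 187 = v**2 - 187 = -187 + v**2)
n = -5215242/27889 (n = -187 + (1/(-167))**2 = -187 + (-1/167)**2 = -187 + 1/27889 = -5215242/27889 ≈ -187.00)
n*Z((-5)**2) = -5215242/27889*(-5)**2 = -5215242/27889*25 = -130381050/27889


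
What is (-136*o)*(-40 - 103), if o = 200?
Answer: 3889600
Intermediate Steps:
(-136*o)*(-40 - 103) = (-136*200)*(-40 - 103) = -27200*(-143) = 3889600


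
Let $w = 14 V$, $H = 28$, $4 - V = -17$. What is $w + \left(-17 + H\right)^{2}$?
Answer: $415$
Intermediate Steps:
$V = 21$ ($V = 4 - -17 = 4 + 17 = 21$)
$w = 294$ ($w = 14 \cdot 21 = 294$)
$w + \left(-17 + H\right)^{2} = 294 + \left(-17 + 28\right)^{2} = 294 + 11^{2} = 294 + 121 = 415$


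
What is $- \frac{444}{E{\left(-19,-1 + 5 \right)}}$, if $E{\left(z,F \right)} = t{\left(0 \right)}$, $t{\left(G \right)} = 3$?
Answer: $-148$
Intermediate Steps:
$E{\left(z,F \right)} = 3$
$- \frac{444}{E{\left(-19,-1 + 5 \right)}} = - \frac{444}{3} = \left(-444\right) \frac{1}{3} = -148$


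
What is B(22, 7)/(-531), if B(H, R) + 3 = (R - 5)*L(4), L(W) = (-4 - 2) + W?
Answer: 7/531 ≈ 0.013183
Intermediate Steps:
L(W) = -6 + W
B(H, R) = 7 - 2*R (B(H, R) = -3 + (R - 5)*(-6 + 4) = -3 + (-5 + R)*(-2) = -3 + (10 - 2*R) = 7 - 2*R)
B(22, 7)/(-531) = (7 - 2*7)/(-531) = (7 - 14)*(-1/531) = -7*(-1/531) = 7/531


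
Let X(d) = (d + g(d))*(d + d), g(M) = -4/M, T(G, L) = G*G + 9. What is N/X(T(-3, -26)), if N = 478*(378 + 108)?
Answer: 58077/160 ≈ 362.98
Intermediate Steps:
T(G, L) = 9 + G² (T(G, L) = G² + 9 = 9 + G²)
X(d) = 2*d*(d - 4/d) (X(d) = (d - 4/d)*(d + d) = (d - 4/d)*(2*d) = 2*d*(d - 4/d))
N = 232308 (N = 478*486 = 232308)
N/X(T(-3, -26)) = 232308/(-8 + 2*(9 + (-3)²)²) = 232308/(-8 + 2*(9 + 9)²) = 232308/(-8 + 2*18²) = 232308/(-8 + 2*324) = 232308/(-8 + 648) = 232308/640 = 232308*(1/640) = 58077/160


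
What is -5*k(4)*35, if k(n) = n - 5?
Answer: 175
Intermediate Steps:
k(n) = -5 + n
-5*k(4)*35 = -5*(-5 + 4)*35 = -5*(-1)*35 = 5*35 = 175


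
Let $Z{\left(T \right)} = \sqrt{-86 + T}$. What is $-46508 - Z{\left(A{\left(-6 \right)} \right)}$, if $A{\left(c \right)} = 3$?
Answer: $-46508 - i \sqrt{83} \approx -46508.0 - 9.1104 i$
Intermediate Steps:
$-46508 - Z{\left(A{\left(-6 \right)} \right)} = -46508 - \sqrt{-86 + 3} = -46508 - \sqrt{-83} = -46508 - i \sqrt{83}$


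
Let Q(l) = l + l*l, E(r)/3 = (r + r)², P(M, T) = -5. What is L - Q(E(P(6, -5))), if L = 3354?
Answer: -86946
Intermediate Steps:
E(r) = 12*r² (E(r) = 3*(r + r)² = 3*(2*r)² = 3*(4*r²) = 12*r²)
Q(l) = l + l²
L - Q(E(P(6, -5))) = 3354 - 12*(-5)²*(1 + 12*(-5)²) = 3354 - 12*25*(1 + 12*25) = 3354 - 300*(1 + 300) = 3354 - 300*301 = 3354 - 1*90300 = 3354 - 90300 = -86946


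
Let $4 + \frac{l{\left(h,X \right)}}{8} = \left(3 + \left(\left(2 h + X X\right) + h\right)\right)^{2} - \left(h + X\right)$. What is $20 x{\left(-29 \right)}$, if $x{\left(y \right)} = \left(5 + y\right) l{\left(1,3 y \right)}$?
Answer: $-220341914880$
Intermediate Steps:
$l{\left(h,X \right)} = -32 - 8 X - 8 h + 8 \left(3 + X^{2} + 3 h\right)^{2}$ ($l{\left(h,X \right)} = -32 + 8 \left(\left(3 + \left(\left(2 h + X X\right) + h\right)\right)^{2} - \left(h + X\right)\right) = -32 + 8 \left(\left(3 + \left(\left(2 h + X^{2}\right) + h\right)\right)^{2} - \left(X + h\right)\right) = -32 + 8 \left(\left(3 + \left(\left(X^{2} + 2 h\right) + h\right)\right)^{2} - \left(X + h\right)\right) = -32 + 8 \left(\left(3 + \left(X^{2} + 3 h\right)\right)^{2} - \left(X + h\right)\right) = -32 + 8 \left(\left(3 + X^{2} + 3 h\right)^{2} - \left(X + h\right)\right) = -32 + 8 \left(\left(3 + X^{2} + 3 h\right)^{2} - X - h\right) = -32 - \left(- 8 \left(3 + X^{2} + 3 h\right)^{2} + 8 X + 8 h\right) = -32 - 8 X - 8 h + 8 \left(3 + X^{2} + 3 h\right)^{2}$)
$x{\left(y \right)} = \left(5 + y\right) \left(-40 - 24 y + 8 \left(6 + 9 y^{2}\right)^{2}\right)$ ($x{\left(y \right)} = \left(5 + y\right) \left(-32 - 8 \cdot 3 y - 8 + 8 \left(3 + \left(3 y\right)^{2} + 3 \cdot 1\right)^{2}\right) = \left(5 + y\right) \left(-32 - 24 y - 8 + 8 \left(3 + 9 y^{2} + 3\right)^{2}\right) = \left(5 + y\right) \left(-32 - 24 y - 8 + 8 \left(6 + 9 y^{2}\right)^{2}\right) = \left(5 + y\right) \left(-40 - 24 y + 8 \left(6 + 9 y^{2}\right)^{2}\right)$)
$20 x{\left(-29 \right)} = 20 \left(- 8 \left(5 - 29\right) \left(5 - 9 \left(2 + 3 \left(-29\right)^{2}\right)^{2} + 3 \left(-29\right)\right)\right) = 20 \left(\left(-8\right) \left(-24\right) \left(5 - 9 \left(2 + 3 \cdot 841\right)^{2} - 87\right)\right) = 20 \left(\left(-8\right) \left(-24\right) \left(5 - 9 \left(2 + 2523\right)^{2} - 87\right)\right) = 20 \left(\left(-8\right) \left(-24\right) \left(5 - 9 \cdot 2525^{2} - 87\right)\right) = 20 \left(\left(-8\right) \left(-24\right) \left(5 - 57380625 - 87\right)\right) = 20 \left(\left(-8\right) \left(-24\right) \left(-57380707\right)\right) = 20 \left(-11017095744\right) = -220341914880$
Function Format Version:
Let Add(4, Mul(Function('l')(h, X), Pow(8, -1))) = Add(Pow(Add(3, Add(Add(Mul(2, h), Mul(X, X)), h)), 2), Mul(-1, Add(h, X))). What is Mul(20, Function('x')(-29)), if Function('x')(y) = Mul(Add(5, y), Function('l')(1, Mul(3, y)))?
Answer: -220341914880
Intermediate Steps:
Function('l')(h, X) = Add(-32, Mul(-8, X), Mul(-8, h), Mul(8, Pow(Add(3, Pow(X, 2), Mul(3, h)), 2))) (Function('l')(h, X) = Add(-32, Mul(8, Add(Pow(Add(3, Add(Add(Mul(2, h), Mul(X, X)), h)), 2), Mul(-1, Add(h, X))))) = Add(-32, Mul(8, Add(Pow(Add(3, Add(Add(Mul(2, h), Pow(X, 2)), h)), 2), Mul(-1, Add(X, h))))) = Add(-32, Mul(8, Add(Pow(Add(3, Add(Add(Pow(X, 2), Mul(2, h)), h)), 2), Add(Mul(-1, X), Mul(-1, h))))) = Add(-32, Mul(8, Add(Pow(Add(3, Add(Pow(X, 2), Mul(3, h))), 2), Add(Mul(-1, X), Mul(-1, h))))) = Add(-32, Mul(8, Add(Pow(Add(3, Pow(X, 2), Mul(3, h)), 2), Add(Mul(-1, X), Mul(-1, h))))) = Add(-32, Mul(8, Add(Pow(Add(3, Pow(X, 2), Mul(3, h)), 2), Mul(-1, X), Mul(-1, h)))) = Add(-32, Add(Mul(-8, X), Mul(-8, h), Mul(8, Pow(Add(3, Pow(X, 2), Mul(3, h)), 2)))) = Add(-32, Mul(-8, X), Mul(-8, h), Mul(8, Pow(Add(3, Pow(X, 2), Mul(3, h)), 2))))
Function('x')(y) = Mul(Add(5, y), Add(-40, Mul(-24, y), Mul(8, Pow(Add(6, Mul(9, Pow(y, 2))), 2)))) (Function('x')(y) = Mul(Add(5, y), Add(-32, Mul(-8, Mul(3, y)), Mul(-8, 1), Mul(8, Pow(Add(3, Pow(Mul(3, y), 2), Mul(3, 1)), 2)))) = Mul(Add(5, y), Add(-32, Mul(-24, y), -8, Mul(8, Pow(Add(3, Mul(9, Pow(y, 2)), 3), 2)))) = Mul(Add(5, y), Add(-32, Mul(-24, y), -8, Mul(8, Pow(Add(6, Mul(9, Pow(y, 2))), 2)))) = Mul(Add(5, y), Add(-40, Mul(-24, y), Mul(8, Pow(Add(6, Mul(9, Pow(y, 2))), 2)))))
Mul(20, Function('x')(-29)) = Mul(20, Mul(-8, Add(5, -29), Add(5, Mul(-9, Pow(Add(2, Mul(3, Pow(-29, 2))), 2)), Mul(3, -29)))) = Mul(20, Mul(-8, -24, Add(5, Mul(-9, Pow(Add(2, Mul(3, 841)), 2)), -87))) = Mul(20, Mul(-8, -24, Add(5, Mul(-9, Pow(Add(2, 2523), 2)), -87))) = Mul(20, Mul(-8, -24, Add(5, Mul(-9, Pow(2525, 2)), -87))) = Mul(20, Mul(-8, -24, Add(5, Mul(-9, 6375625), -87))) = Mul(20, Mul(-8, -24, Add(5, -57380625, -87))) = Mul(20, Mul(-8, -24, -57380707)) = Mul(20, -11017095744) = -220341914880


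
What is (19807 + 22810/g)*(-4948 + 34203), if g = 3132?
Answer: 907758280585/1566 ≈ 5.7967e+8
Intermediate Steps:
(19807 + 22810/g)*(-4948 + 34203) = (19807 + 22810/3132)*(-4948 + 34203) = (19807 + 22810*(1/3132))*29255 = (19807 + 11405/1566)*29255 = (31029167/1566)*29255 = 907758280585/1566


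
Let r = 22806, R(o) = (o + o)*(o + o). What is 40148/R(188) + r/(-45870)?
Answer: -57609679/270204880 ≈ -0.21321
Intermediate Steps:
R(o) = 4*o² (R(o) = (2*o)*(2*o) = 4*o²)
40148/R(188) + r/(-45870) = 40148/((4*188²)) + 22806/(-45870) = 40148/((4*35344)) + 22806*(-1/45870) = 40148/141376 - 3801/7645 = 40148*(1/141376) - 3801/7645 = 10037/35344 - 3801/7645 = -57609679/270204880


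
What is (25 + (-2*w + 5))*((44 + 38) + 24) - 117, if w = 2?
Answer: 2639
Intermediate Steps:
(25 + (-2*w + 5))*((44 + 38) + 24) - 117 = (25 + (-2*2 + 5))*((44 + 38) + 24) - 117 = (25 + (-4 + 5))*(82 + 24) - 117 = (25 + 1)*106 - 117 = 26*106 - 117 = 2756 - 117 = 2639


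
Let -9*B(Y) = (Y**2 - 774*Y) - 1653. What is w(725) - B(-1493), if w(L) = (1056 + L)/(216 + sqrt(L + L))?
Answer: 76467182866/203427 - 8905*sqrt(58)/45206 ≈ 3.7589e+5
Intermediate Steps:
B(Y) = 551/3 + 86*Y - Y**2/9 (B(Y) = -((Y**2 - 774*Y) - 1653)/9 = -(-1653 + Y**2 - 774*Y)/9 = 551/3 + 86*Y - Y**2/9)
w(L) = (1056 + L)/(216 + sqrt(2)*sqrt(L)) (w(L) = (1056 + L)/(216 + sqrt(2*L)) = (1056 + L)/(216 + sqrt(2)*sqrt(L)))
w(725) - B(-1493) = (1056 + 725)/(216 + sqrt(2)*sqrt(725)) - (551/3 + 86*(-1493) - 1/9*(-1493)**2) = 1781/(216 + sqrt(2)*(5*sqrt(29))) - (551/3 - 128398 - 1/9*2229049) = 1781/(216 + 5*sqrt(58)) - (551/3 - 128398 - 2229049/9) = 1781/(216 + 5*sqrt(58)) - 1*(-3382978/9) = 1781/(216 + 5*sqrt(58)) + 3382978/9 = 3382978/9 + 1781/(216 + 5*sqrt(58))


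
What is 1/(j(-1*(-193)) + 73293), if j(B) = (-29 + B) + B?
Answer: 1/73650 ≈ 1.3578e-5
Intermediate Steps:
j(B) = -29 + 2*B
1/(j(-1*(-193)) + 73293) = 1/((-29 + 2*(-1*(-193))) + 73293) = 1/((-29 + 2*193) + 73293) = 1/((-29 + 386) + 73293) = 1/(357 + 73293) = 1/73650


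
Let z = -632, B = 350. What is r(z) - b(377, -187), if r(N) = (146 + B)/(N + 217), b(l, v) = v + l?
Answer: -79346/415 ≈ -191.20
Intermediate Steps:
b(l, v) = l + v
r(N) = 496/(217 + N) (r(N) = (146 + 350)/(N + 217) = 496/(217 + N))
r(z) - b(377, -187) = 496/(217 - 632) - (377 - 187) = 496/(-415) - 1*190 = 496*(-1/415) - 190 = -496/415 - 190 = -79346/415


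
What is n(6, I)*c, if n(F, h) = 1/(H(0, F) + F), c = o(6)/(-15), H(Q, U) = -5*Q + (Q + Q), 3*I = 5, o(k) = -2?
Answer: 1/45 ≈ 0.022222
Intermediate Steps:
I = 5/3 (I = (⅓)*5 = 5/3 ≈ 1.6667)
H(Q, U) = -3*Q (H(Q, U) = -5*Q + 2*Q = -3*Q)
c = 2/15 (c = -2/(-15) = -2*(-1/15) = 2/15 ≈ 0.13333)
n(F, h) = 1/F (n(F, h) = 1/(-3*0 + F) = 1/(0 + F) = 1/F)
n(6, I)*c = (2/15)/6 = (⅙)*(2/15) = 1/45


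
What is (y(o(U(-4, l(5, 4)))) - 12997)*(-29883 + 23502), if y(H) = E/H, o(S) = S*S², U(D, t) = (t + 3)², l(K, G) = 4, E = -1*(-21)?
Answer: 1393869315456/16807 ≈ 8.2934e+7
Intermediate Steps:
E = 21
U(D, t) = (3 + t)²
o(S) = S³
y(H) = 21/H
(y(o(U(-4, l(5, 4)))) - 12997)*(-29883 + 23502) = (21/(((3 + 4)²)³) - 12997)*(-29883 + 23502) = (21/((7²)³) - 12997)*(-6381) = (21/(49³) - 12997)*(-6381) = (21/117649 - 12997)*(-6381) = (21*(1/117649) - 12997)*(-6381) = (3/16807 - 12997)*(-6381) = -218440576/16807*(-6381) = 1393869315456/16807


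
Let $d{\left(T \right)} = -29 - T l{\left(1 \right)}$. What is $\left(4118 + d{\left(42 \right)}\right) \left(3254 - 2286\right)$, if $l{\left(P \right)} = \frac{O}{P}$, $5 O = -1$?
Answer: $\frac{19831416}{5} \approx 3.9663 \cdot 10^{6}$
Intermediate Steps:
$O = - \frac{1}{5}$ ($O = \frac{1}{5} \left(-1\right) = - \frac{1}{5} \approx -0.2$)
$l{\left(P \right)} = - \frac{1}{5 P}$
$d{\left(T \right)} = -29 + \frac{T}{5}$ ($d{\left(T \right)} = -29 - T \left(- \frac{1}{5 \cdot 1}\right) = -29 - T \left(\left(- \frac{1}{5}\right) 1\right) = -29 - T \left(- \frac{1}{5}\right) = -29 - - \frac{T}{5} = -29 + \frac{T}{5}$)
$\left(4118 + d{\left(42 \right)}\right) \left(3254 - 2286\right) = \left(4118 + \left(-29 + \frac{1}{5} \cdot 42\right)\right) \left(3254 - 2286\right) = \left(4118 + \left(-29 + \frac{42}{5}\right)\right) 968 = \left(4118 - \frac{103}{5}\right) 968 = \frac{20487}{5} \cdot 968 = \frac{19831416}{5}$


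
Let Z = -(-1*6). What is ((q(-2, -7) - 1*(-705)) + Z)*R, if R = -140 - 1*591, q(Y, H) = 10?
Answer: -527051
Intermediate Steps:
R = -731 (R = -140 - 591 = -731)
Z = 6 (Z = -(-6) = -1*(-6) = 6)
((q(-2, -7) - 1*(-705)) + Z)*R = ((10 - 1*(-705)) + 6)*(-731) = ((10 + 705) + 6)*(-731) = (715 + 6)*(-731) = 721*(-731) = -527051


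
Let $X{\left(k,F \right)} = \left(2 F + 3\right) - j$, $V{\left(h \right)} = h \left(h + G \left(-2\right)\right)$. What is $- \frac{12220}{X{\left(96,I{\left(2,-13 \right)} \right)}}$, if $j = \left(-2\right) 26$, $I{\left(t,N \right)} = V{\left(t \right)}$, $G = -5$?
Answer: $- \frac{12220}{103} \approx -118.64$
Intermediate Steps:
$V{\left(h \right)} = h \left(10 + h\right)$ ($V{\left(h \right)} = h \left(h - -10\right) = h \left(h + 10\right) = h \left(10 + h\right)$)
$I{\left(t,N \right)} = t \left(10 + t\right)$
$j = -52$
$X{\left(k,F \right)} = 55 + 2 F$ ($X{\left(k,F \right)} = \left(2 F + 3\right) - -52 = \left(3 + 2 F\right) + 52 = 55 + 2 F$)
$- \frac{12220}{X{\left(96,I{\left(2,-13 \right)} \right)}} = - \frac{12220}{55 + 2 \cdot 2 \left(10 + 2\right)} = - \frac{12220}{55 + 2 \cdot 2 \cdot 12} = - \frac{12220}{55 + 2 \cdot 24} = - \frac{12220}{55 + 48} = - \frac{12220}{103}$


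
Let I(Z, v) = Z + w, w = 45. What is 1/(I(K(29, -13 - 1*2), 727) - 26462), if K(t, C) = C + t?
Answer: -1/26403 ≈ -3.7875e-5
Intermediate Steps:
I(Z, v) = 45 + Z (I(Z, v) = Z + 45 = 45 + Z)
1/(I(K(29, -13 - 1*2), 727) - 26462) = 1/((45 + ((-13 - 1*2) + 29)) - 26462) = 1/((45 + ((-13 - 2) + 29)) - 26462) = 1/((45 + (-15 + 29)) - 26462) = 1/((45 + 14) - 26462) = 1/(59 - 26462) = 1/(-26403) = -1/26403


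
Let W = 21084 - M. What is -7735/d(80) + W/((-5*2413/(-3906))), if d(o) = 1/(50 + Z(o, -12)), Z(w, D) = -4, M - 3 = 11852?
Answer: -4256799176/12065 ≈ -3.5282e+5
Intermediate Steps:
M = 11855 (M = 3 + 11852 = 11855)
W = 9229 (W = 21084 - 1*11855 = 21084 - 11855 = 9229)
d(o) = 1/46 (d(o) = 1/(50 - 4) = 1/46)
-7735/d(80) + W/((-5*2413/(-3906))) = -7735/1/46 + 9229/((-5*2413/(-3906))) = -7735*46 + 9229/((-12065*(-1/3906))) = -355810 + 9229/(12065/3906) = -355810 + 9229*(3906/12065) = -355810 + 36048474/12065 = -4256799176/12065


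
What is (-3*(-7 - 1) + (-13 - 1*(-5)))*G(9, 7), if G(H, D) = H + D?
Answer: 256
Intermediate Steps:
G(H, D) = D + H
(-3*(-7 - 1) + (-13 - 1*(-5)))*G(9, 7) = (-3*(-7 - 1) + (-13 - 1*(-5)))*(7 + 9) = (-3*(-8) + (-13 + 5))*16 = (24 - 8)*16 = 16*16 = 256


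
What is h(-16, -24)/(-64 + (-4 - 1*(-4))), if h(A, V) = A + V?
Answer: 5/8 ≈ 0.62500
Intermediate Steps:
h(-16, -24)/(-64 + (-4 - 1*(-4))) = (-16 - 24)/(-64 + (-4 - 1*(-4))) = -40/(-64 + (-4 + 4)) = -40/(-64 + 0) = -40/(-64) = -1/64*(-40) = 5/8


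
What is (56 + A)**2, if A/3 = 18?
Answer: 12100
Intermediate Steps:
A = 54 (A = 3*18 = 54)
(56 + A)**2 = (56 + 54)**2 = 110**2 = 12100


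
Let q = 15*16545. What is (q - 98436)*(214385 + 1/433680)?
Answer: 4640635559698313/144560 ≈ 3.2102e+10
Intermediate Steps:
q = 248175
(q - 98436)*(214385 + 1/433680) = (248175 - 98436)*(214385 + 1/433680) = 149739*(214385 + 1/433680) = 149739*(92974486801/433680) = 4640635559698313/144560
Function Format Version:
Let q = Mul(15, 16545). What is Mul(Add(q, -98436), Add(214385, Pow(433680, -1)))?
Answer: Rational(4640635559698313, 144560) ≈ 3.2102e+10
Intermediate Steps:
q = 248175
Mul(Add(q, -98436), Add(214385, Pow(433680, -1))) = Mul(Add(248175, -98436), Add(214385, Pow(433680, -1))) = Mul(149739, Add(214385, Rational(1, 433680))) = Mul(149739, Rational(92974486801, 433680)) = Rational(4640635559698313, 144560)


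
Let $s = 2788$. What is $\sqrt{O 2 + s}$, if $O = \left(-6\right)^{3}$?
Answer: $2 \sqrt{589} \approx 48.539$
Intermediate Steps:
$O = -216$
$\sqrt{O 2 + s} = \sqrt{\left(-216\right) 2 + 2788} = \sqrt{-432 + 2788} = \sqrt{2356} = 2 \sqrt{589}$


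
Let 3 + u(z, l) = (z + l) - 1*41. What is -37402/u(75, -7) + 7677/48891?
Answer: -304739489/195564 ≈ -1558.3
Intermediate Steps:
u(z, l) = -44 + l + z (u(z, l) = -3 + ((z + l) - 1*41) = -3 + ((l + z) - 41) = -3 + (-41 + l + z) = -44 + l + z)
-37402/u(75, -7) + 7677/48891 = -37402/(-44 - 7 + 75) + 7677/48891 = -37402/24 + 7677*(1/48891) = -37402*1/24 + 2559/16297 = -18701/12 + 2559/16297 = -304739489/195564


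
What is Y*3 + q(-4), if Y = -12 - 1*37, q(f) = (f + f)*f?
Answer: -115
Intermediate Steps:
q(f) = 2*f**2 (q(f) = (2*f)*f = 2*f**2)
Y = -49 (Y = -12 - 37 = -49)
Y*3 + q(-4) = -49*3 + 2*(-4)**2 = -147 + 2*16 = -147 + 32 = -115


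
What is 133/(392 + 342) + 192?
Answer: 141061/734 ≈ 192.18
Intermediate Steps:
133/(392 + 342) + 192 = 133/734 + 192 = 141061/734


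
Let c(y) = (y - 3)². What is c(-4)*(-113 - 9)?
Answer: -5978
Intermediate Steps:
c(y) = (-3 + y)²
c(-4)*(-113 - 9) = (-3 - 4)²*(-113 - 9) = (-7)²*(-122) = 49*(-122) = -5978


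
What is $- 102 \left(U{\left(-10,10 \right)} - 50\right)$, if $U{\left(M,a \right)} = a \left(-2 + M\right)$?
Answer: $17340$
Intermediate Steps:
$- 102 \left(U{\left(-10,10 \right)} - 50\right) = - 102 \left(10 \left(-2 - 10\right) - 50\right) = - 102 \left(10 \left(-12\right) - 50\right) = - 102 \left(-120 - 50\right) = \left(-102\right) \left(-170\right) = 17340$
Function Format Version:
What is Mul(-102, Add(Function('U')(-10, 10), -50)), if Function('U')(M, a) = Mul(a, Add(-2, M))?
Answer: 17340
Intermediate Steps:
Mul(-102, Add(Function('U')(-10, 10), -50)) = Mul(-102, Add(Mul(10, Add(-2, -10)), -50)) = Mul(-102, Add(Mul(10, -12), -50)) = Mul(-102, Add(-120, -50)) = Mul(-102, -170) = 17340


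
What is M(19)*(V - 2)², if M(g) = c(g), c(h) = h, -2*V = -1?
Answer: 171/4 ≈ 42.750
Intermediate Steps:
V = ½ (V = -½*(-1) = ½ ≈ 0.50000)
M(g) = g
M(19)*(V - 2)² = 19*(½ - 2)² = 19*(-3/2)² = 19*(9/4) = 171/4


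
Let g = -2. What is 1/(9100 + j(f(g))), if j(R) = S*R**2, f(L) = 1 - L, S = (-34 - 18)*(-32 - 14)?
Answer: 1/30628 ≈ 3.2650e-5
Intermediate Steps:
S = 2392 (S = -52*(-46) = 2392)
j(R) = 2392*R**2
1/(9100 + j(f(g))) = 1/(9100 + 2392*(1 - 1*(-2))**2) = 1/(9100 + 2392*(1 + 2)**2) = 1/(9100 + 2392*3**2) = 1/(9100 + 2392*9) = 1/(9100 + 21528) = 1/30628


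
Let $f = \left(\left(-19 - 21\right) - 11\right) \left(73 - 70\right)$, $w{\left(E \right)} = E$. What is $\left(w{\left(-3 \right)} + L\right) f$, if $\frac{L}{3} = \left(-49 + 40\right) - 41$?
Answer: $23409$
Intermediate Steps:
$L = -150$ ($L = 3 \left(\left(-49 + 40\right) - 41\right) = 3 \left(-9 - 41\right) = 3 \left(-50\right) = -150$)
$f = -153$ ($f = \left(\left(-19 - 21\right) - 11\right) 3 = \left(-40 - 11\right) 3 = \left(-51\right) 3 = -153$)
$\left(w{\left(-3 \right)} + L\right) f = \left(-3 - 150\right) \left(-153\right) = \left(-153\right) \left(-153\right) = 23409$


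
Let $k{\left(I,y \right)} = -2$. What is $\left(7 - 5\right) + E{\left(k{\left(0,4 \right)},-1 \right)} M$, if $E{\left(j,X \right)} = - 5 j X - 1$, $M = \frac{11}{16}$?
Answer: $- \frac{89}{16} \approx -5.5625$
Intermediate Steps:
$M = \frac{11}{16}$ ($M = 11 \cdot \frac{1}{16} = \frac{11}{16} \approx 0.6875$)
$E{\left(j,X \right)} = -1 - 5 X j$ ($E{\left(j,X \right)} = - 5 X j - 1 = -1 - 5 X j$)
$\left(7 - 5\right) + E{\left(k{\left(0,4 \right)},-1 \right)} M = \left(7 - 5\right) + \left(-1 - \left(-5\right) \left(-2\right)\right) \frac{11}{16} = \left(7 - 5\right) + \left(-1 - 10\right) \frac{11}{16} = 2 - \frac{121}{16} = - \frac{89}{16}$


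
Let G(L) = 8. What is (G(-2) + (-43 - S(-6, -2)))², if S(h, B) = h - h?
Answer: 1225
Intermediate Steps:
S(h, B) = 0
(G(-2) + (-43 - S(-6, -2)))² = (8 + (-43 - 1*0))² = (8 + (-43 + 0))² = (8 - 43)² = (-35)² = 1225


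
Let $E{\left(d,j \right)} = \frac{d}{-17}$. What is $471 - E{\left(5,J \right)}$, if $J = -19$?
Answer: $\frac{8012}{17} \approx 471.29$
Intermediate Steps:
$E{\left(d,j \right)} = - \frac{d}{17}$ ($E{\left(d,j \right)} = d \left(- \frac{1}{17}\right) = - \frac{d}{17}$)
$471 - E{\left(5,J \right)} = 471 - \left(- \frac{1}{17}\right) 5 = 471 - - \frac{5}{17} = 471 + \frac{5}{17} = \frac{8012}{17}$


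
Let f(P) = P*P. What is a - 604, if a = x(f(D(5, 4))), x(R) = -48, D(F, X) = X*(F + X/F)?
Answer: -652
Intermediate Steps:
f(P) = P**2
a = -48
a - 604 = -48 - 604 = -652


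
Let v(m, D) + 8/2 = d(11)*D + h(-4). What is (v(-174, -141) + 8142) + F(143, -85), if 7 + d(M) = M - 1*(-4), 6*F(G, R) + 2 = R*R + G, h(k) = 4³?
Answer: 24905/3 ≈ 8301.7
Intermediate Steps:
h(k) = 64
F(G, R) = -⅓ + G/6 + R²/6 (F(G, R) = -⅓ + (R*R + G)/6 = -⅓ + (R² + G)/6 = -⅓ + (G + R²)/6 = -⅓ + (G/6 + R²/6) = -⅓ + G/6 + R²/6)
d(M) = -3 + M (d(M) = -7 + (M - 1*(-4)) = -7 + (M + 4) = -7 + (4 + M) = -3 + M)
v(m, D) = 60 + 8*D (v(m, D) = -4 + ((-3 + 11)*D + 64) = -4 + (8*D + 64) = -4 + (64 + 8*D) = 60 + 8*D)
(v(-174, -141) + 8142) + F(143, -85) = ((60 + 8*(-141)) + 8142) + (-⅓ + (⅙)*143 + (⅙)*(-85)²) = ((60 - 1128) + 8142) + (-⅓ + 143/6 + (⅙)*7225) = (-1068 + 8142) + (-⅓ + 143/6 + 7225/6) = 7074 + 3683/3 = 24905/3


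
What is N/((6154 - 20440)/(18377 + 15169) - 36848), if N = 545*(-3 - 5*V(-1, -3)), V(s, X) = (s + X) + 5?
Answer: 24376760/206019549 ≈ 0.11832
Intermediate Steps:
V(s, X) = 5 + X + s (V(s, X) = (X + s) + 5 = 5 + X + s)
N = -4360 (N = 545*(-3 - 5*(5 - 3 - 1)) = 545*(-3 - 5*1) = 545*(-3 - 5) = 545*(-8) = -4360)
N/((6154 - 20440)/(18377 + 15169) - 36848) = -4360/((6154 - 20440)/(18377 + 15169) - 36848) = -4360/(-14286/33546 - 36848) = -4360/(-14286*1/33546 - 36848) = -4360/(-2381/5591 - 36848) = -4360/(-206019549/5591) = -4360*(-5591/206019549) = 24376760/206019549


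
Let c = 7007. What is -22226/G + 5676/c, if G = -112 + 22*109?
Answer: -6489193/728091 ≈ -8.9126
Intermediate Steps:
G = 2286 (G = -112 + 2398 = 2286)
-22226/G + 5676/c = -22226/2286 + 5676/7007 = -22226*1/2286 + 5676*(1/7007) = -11113/1143 + 516/637 = -6489193/728091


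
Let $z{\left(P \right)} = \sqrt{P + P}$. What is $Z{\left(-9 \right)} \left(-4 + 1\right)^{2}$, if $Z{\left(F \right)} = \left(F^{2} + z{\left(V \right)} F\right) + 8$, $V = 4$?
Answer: $801 - 162 \sqrt{2} \approx 571.9$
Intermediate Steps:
$z{\left(P \right)} = \sqrt{2} \sqrt{P}$ ($z{\left(P \right)} = \sqrt{2 P} = \sqrt{2} \sqrt{P}$)
$Z{\left(F \right)} = 8 + F^{2} + 2 F \sqrt{2}$ ($Z{\left(F \right)} = \left(F^{2} + \sqrt{2} \sqrt{4} F\right) + 8 = \left(F^{2} + \sqrt{2} \cdot 2 F\right) + 8 = \left(F^{2} + 2 \sqrt{2} F\right) + 8 = \left(F^{2} + 2 F \sqrt{2}\right) + 8 = 8 + F^{2} + 2 F \sqrt{2}$)
$Z{\left(-9 \right)} \left(-4 + 1\right)^{2} = \left(8 + \left(-9\right)^{2} + 2 \left(-9\right) \sqrt{2}\right) \left(-4 + 1\right)^{2} = \left(8 + 81 - 18 \sqrt{2}\right) \left(-3\right)^{2} = \left(89 - 18 \sqrt{2}\right) 9 = 801 - 162 \sqrt{2}$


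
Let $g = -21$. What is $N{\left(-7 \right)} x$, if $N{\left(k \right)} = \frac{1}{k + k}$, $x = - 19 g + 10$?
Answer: $- \frac{409}{14} \approx -29.214$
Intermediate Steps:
$x = 409$ ($x = \left(-19\right) \left(-21\right) + 10 = 399 + 10 = 409$)
$N{\left(k \right)} = \frac{1}{2 k}$
$N{\left(-7 \right)} x = \frac{1}{2 \left(-7\right)} 409 = \frac{1}{2} \left(- \frac{1}{7}\right) 409 = \left(- \frac{1}{14}\right) 409 = - \frac{409}{14}$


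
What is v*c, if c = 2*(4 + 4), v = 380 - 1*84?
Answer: 4736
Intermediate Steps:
v = 296 (v = 380 - 84 = 296)
c = 16 (c = 2*8 = 16)
v*c = 296*16 = 4736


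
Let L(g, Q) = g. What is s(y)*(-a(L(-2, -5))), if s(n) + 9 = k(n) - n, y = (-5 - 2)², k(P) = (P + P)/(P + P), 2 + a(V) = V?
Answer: -228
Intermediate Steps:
a(V) = -2 + V
k(P) = 1 (k(P) = (2*P)/((2*P)) = (2*P)*(1/(2*P)) = 1)
y = 49 (y = (-7)² = 49)
s(n) = -8 - n (s(n) = -9 + (1 - n) = -8 - n)
s(y)*(-a(L(-2, -5))) = (-8 - 1*49)*(-(-2 - 2)) = (-8 - 49)*(-1*(-4)) = -57*4 = -228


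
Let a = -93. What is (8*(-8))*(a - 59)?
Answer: 9728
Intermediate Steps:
(8*(-8))*(a - 59) = (8*(-8))*(-93 - 59) = -64*(-152) = 9728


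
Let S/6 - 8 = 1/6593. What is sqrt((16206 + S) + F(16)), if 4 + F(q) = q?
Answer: 4*sqrt(44190301137)/6593 ≈ 127.54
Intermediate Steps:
F(q) = -4 + q
S = 316470/6593 (S = 48 + 6/6593 = 316470/6593 ≈ 48.001)
sqrt((16206 + S) + F(16)) = sqrt((16206 + 316470/6593) + (-4 + 16)) = sqrt(107162628/6593 + 12) = sqrt(107241744/6593) = 4*sqrt(44190301137)/6593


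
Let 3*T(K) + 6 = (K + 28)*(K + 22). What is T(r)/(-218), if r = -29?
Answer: -1/654 ≈ -0.0015291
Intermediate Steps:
T(K) = -2 + (22 + K)*(28 + K)/3 (T(K) = -2 + ((K + 28)*(K + 22))/3 = -2 + ((28 + K)*(22 + K))/3 = -2 + ((22 + K)*(28 + K))/3 = -2 + (22 + K)*(28 + K)/3)
T(r)/(-218) = (610/3 + (⅓)*(-29)² + (50/3)*(-29))/(-218) = (610/3 + (⅓)*841 - 1450/3)*(-1/218) = (610/3 + 841/3 - 1450/3)*(-1/218) = (⅓)*(-1/218) = -1/654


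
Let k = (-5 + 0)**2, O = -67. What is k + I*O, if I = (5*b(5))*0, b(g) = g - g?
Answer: 25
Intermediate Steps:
b(g) = 0
I = 0 (I = (5*0)*0 = 0*0 = 0)
k = 25 (k = (-5)**2 = 25)
k + I*O = 25 + 0*(-67) = 25 + 0 = 25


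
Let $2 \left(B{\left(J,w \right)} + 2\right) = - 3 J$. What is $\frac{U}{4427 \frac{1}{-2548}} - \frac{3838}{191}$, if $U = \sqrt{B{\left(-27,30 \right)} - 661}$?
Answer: $- \frac{3838}{191} - \frac{1274 i \sqrt{2490}}{4427} \approx -20.094 - 14.36 i$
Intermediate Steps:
$B{\left(J,w \right)} = -2 - \frac{3 J}{2}$ ($B{\left(J,w \right)} = -2 + \frac{\left(-3\right) J}{2} = -2 - \frac{3 J}{2}$)
$U = \frac{i \sqrt{2490}}{2}$ ($U = \sqrt{\left(-2 - - \frac{81}{2}\right) - 661} = \sqrt{\left(-2 + \frac{81}{2}\right) - 661} = \sqrt{\frac{77}{2} - 661} = \sqrt{- \frac{1245}{2}} = \frac{i \sqrt{2490}}{2} \approx 24.95 i$)
$\frac{U}{4427 \frac{1}{-2548}} - \frac{3838}{191} = \frac{\frac{1}{2} i \sqrt{2490}}{4427 \frac{1}{-2548}} - \frac{3838}{191} = \frac{\frac{1}{2} i \sqrt{2490}}{4427 \left(- \frac{1}{2548}\right)} - \frac{3838}{191} = \frac{\frac{1}{2} i \sqrt{2490}}{- \frac{4427}{2548}} - \frac{3838}{191} = \frac{i \sqrt{2490}}{2} \left(- \frac{2548}{4427}\right) - \frac{3838}{191} = - \frac{1274 i \sqrt{2490}}{4427} - \frac{3838}{191} = - \frac{3838}{191} - \frac{1274 i \sqrt{2490}}{4427}$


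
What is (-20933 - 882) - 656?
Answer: -22471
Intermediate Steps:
(-20933 - 882) - 656 = -21815 - 656 = -22471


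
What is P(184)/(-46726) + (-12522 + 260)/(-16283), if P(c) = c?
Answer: 284979070/380419729 ≈ 0.74912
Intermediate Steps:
P(184)/(-46726) + (-12522 + 260)/(-16283) = 184/(-46726) + (-12522 + 260)/(-16283) = 184*(-1/46726) - 12262*(-1/16283) = -92/23363 + 12262/16283 = 284979070/380419729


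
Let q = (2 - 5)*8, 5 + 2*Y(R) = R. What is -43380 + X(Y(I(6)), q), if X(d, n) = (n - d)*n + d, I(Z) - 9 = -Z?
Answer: -42829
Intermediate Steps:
I(Z) = 9 - Z
Y(R) = -5/2 + R/2
q = -24 (q = -3*8 = -24)
X(d, n) = d + n*(n - d) (X(d, n) = n*(n - d) + d = d + n*(n - d))
-43380 + X(Y(I(6)), q) = -43380 + ((-5/2 + (9 - 1*6)/2) + (-24)**2 - 1*(-5/2 + (9 - 1*6)/2)*(-24)) = -43380 + ((-5/2 + (9 - 6)/2) + 576 - 1*(-5/2 + (9 - 6)/2)*(-24)) = -43380 + ((-5/2 + (1/2)*3) + 576 - 1*(-5/2 + (1/2)*3)*(-24)) = -43380 + ((-5/2 + 3/2) + 576 - 1*(-5/2 + 3/2)*(-24)) = -43380 + (-1 + 576 - 1*(-1)*(-24)) = -43380 + (-1 + 576 - 24) = -43380 + 551 = -42829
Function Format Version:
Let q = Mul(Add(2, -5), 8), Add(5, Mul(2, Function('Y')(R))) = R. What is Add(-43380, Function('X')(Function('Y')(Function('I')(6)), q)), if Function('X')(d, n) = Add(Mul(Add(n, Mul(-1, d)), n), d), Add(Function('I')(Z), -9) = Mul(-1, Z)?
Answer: -42829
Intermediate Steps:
Function('I')(Z) = Add(9, Mul(-1, Z))
Function('Y')(R) = Add(Rational(-5, 2), Mul(Rational(1, 2), R))
q = -24 (q = Mul(-3, 8) = -24)
Function('X')(d, n) = Add(d, Mul(n, Add(n, Mul(-1, d)))) (Function('X')(d, n) = Add(Mul(n, Add(n, Mul(-1, d))), d) = Add(d, Mul(n, Add(n, Mul(-1, d)))))
Add(-43380, Function('X')(Function('Y')(Function('I')(6)), q)) = Add(-43380, Add(Add(Rational(-5, 2), Mul(Rational(1, 2), Add(9, Mul(-1, 6)))), Pow(-24, 2), Mul(-1, Add(Rational(-5, 2), Mul(Rational(1, 2), Add(9, Mul(-1, 6)))), -24))) = Add(-43380, Add(Add(Rational(-5, 2), Mul(Rational(1, 2), Add(9, -6))), 576, Mul(-1, Add(Rational(-5, 2), Mul(Rational(1, 2), Add(9, -6))), -24))) = Add(-43380, Add(Add(Rational(-5, 2), Mul(Rational(1, 2), 3)), 576, Mul(-1, Add(Rational(-5, 2), Mul(Rational(1, 2), 3)), -24))) = Add(-43380, Add(Add(Rational(-5, 2), Rational(3, 2)), 576, Mul(-1, Add(Rational(-5, 2), Rational(3, 2)), -24))) = Add(-43380, Add(-1, 576, Mul(-1, -1, -24))) = Add(-43380, Add(-1, 576, -24)) = Add(-43380, 551) = -42829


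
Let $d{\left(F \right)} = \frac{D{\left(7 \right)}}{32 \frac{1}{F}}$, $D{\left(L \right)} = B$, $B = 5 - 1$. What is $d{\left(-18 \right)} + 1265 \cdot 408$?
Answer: $\frac{2064471}{4} \approx 5.1612 \cdot 10^{5}$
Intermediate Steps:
$B = 4$
$D{\left(L \right)} = 4$
$d{\left(F \right)} = \frac{F}{8}$ ($d{\left(F \right)} = \frac{4}{32 \frac{1}{F}} = 4 \frac{F}{32} = \frac{F}{8}$)
$d{\left(-18 \right)} + 1265 \cdot 408 = \frac{1}{8} \left(-18\right) + 1265 \cdot 408 = - \frac{9}{4} + 516120 = \frac{2064471}{4}$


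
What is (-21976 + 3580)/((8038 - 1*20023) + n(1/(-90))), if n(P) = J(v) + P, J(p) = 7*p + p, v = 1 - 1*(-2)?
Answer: 1655640/1076491 ≈ 1.5380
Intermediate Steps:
v = 3 (v = 1 + 2 = 3)
J(p) = 8*p
n(P) = 24 + P (n(P) = 8*3 + P = 24 + P)
(-21976 + 3580)/((8038 - 1*20023) + n(1/(-90))) = (-21976 + 3580)/((8038 - 1*20023) + (24 + 1/(-90))) = -18396/((8038 - 20023) + (24 - 1/90)) = -18396/(-11985 + 2159/90) = -18396/(-1076491/90) = -18396*(-90/1076491) = 1655640/1076491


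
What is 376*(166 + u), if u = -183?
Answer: -6392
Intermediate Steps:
376*(166 + u) = 376*(166 - 183) = 376*(-17) = -6392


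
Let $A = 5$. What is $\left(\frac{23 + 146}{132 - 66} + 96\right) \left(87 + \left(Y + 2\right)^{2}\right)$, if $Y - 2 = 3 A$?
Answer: $\frac{1457120}{33} \approx 44155.0$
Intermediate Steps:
$Y = 17$ ($Y = 2 + 3 \cdot 5 = 2 + 15 = 17$)
$\left(\frac{23 + 146}{132 - 66} + 96\right) \left(87 + \left(Y + 2\right)^{2}\right) = \left(\frac{23 + 146}{132 - 66} + 96\right) \left(87 + \left(17 + 2\right)^{2}\right) = \left(\frac{169}{66} + 96\right) \left(87 + 19^{2}\right) = \left(169 \cdot \frac{1}{66} + 96\right) \left(87 + 361\right) = \left(\frac{169}{66} + 96\right) 448 = \frac{6505}{66} \cdot 448 = \frac{1457120}{33}$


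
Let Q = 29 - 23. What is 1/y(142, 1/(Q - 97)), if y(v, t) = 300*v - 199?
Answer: 1/42401 ≈ 2.3584e-5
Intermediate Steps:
Q = 6
y(v, t) = -199 + 300*v
1/y(142, 1/(Q - 97)) = 1/(-199 + 300*142) = 1/(-199 + 42600) = 1/42401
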